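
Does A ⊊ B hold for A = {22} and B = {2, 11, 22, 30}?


A ⊂ B requires: A ⊆ B AND A ≠ B.
A ⊆ B? Yes
A = B? No
A ⊂ B: Yes (A is a proper subset of B)

Yes, A ⊂ B


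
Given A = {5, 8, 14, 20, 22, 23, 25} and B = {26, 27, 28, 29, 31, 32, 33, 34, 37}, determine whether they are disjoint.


Disjoint means A ∩ B = ∅.
A ∩ B = ∅
A ∩ B = ∅, so A and B are disjoint.

Yes, A and B are disjoint


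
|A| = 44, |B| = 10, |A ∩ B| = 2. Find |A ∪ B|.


|A ∪ B| = |A| + |B| - |A ∩ B|
= 44 + 10 - 2
= 52

|A ∪ B| = 52


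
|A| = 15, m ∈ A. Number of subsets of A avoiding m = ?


Subsets of A avoiding m are subsets of A \ {m}, which has 14 elements.
Count = 2^(n-1) = 2^14
= 16384

Number of subsets avoiding m = 16384


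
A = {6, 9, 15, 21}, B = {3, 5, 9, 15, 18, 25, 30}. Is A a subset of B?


A ⊆ B means every element of A is in B.
Elements in A not in B: {6, 21}
So A ⊄ B.

No, A ⊄ B


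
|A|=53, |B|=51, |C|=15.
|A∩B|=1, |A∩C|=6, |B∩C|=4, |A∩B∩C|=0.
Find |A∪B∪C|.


|A∪B∪C| = |A|+|B|+|C| - |A∩B|-|A∩C|-|B∩C| + |A∩B∩C|
= 53+51+15 - 1-6-4 + 0
= 119 - 11 + 0
= 108

|A ∪ B ∪ C| = 108


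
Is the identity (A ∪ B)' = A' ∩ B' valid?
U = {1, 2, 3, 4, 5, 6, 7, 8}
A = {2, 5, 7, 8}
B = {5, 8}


LHS: A ∪ B = {2, 5, 7, 8}
(A ∪ B)' = U \ (A ∪ B) = {1, 3, 4, 6}
A' = {1, 3, 4, 6}, B' = {1, 2, 3, 4, 6, 7}
Claimed RHS: A' ∩ B' = {1, 3, 4, 6}
Identity is VALID: LHS = RHS = {1, 3, 4, 6} ✓

Identity is valid. (A ∪ B)' = A' ∩ B' = {1, 3, 4, 6}


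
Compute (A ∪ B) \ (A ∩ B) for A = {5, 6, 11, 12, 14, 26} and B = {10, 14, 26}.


A △ B = (A \ B) ∪ (B \ A) = elements in exactly one of A or B
A \ B = {5, 6, 11, 12}
B \ A = {10}
A △ B = {5, 6, 10, 11, 12}

A △ B = {5, 6, 10, 11, 12}


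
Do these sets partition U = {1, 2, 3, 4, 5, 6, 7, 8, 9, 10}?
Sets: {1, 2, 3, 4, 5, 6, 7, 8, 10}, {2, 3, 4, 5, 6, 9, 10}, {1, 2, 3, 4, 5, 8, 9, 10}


A partition requires: (1) non-empty parts, (2) pairwise disjoint, (3) union = U
Parts: {1, 2, 3, 4, 5, 6, 7, 8, 10}, {2, 3, 4, 5, 6, 9, 10}, {1, 2, 3, 4, 5, 8, 9, 10}
Union of parts: {1, 2, 3, 4, 5, 6, 7, 8, 9, 10}
U = {1, 2, 3, 4, 5, 6, 7, 8, 9, 10}
All non-empty? True
Pairwise disjoint? False
Covers U? True

No, not a valid partition


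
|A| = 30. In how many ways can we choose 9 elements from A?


C(n,k) = n! / (k!(n-k)!)
C(30,9) = 30! / (9!21!)
= 14307150

C(30,9) = 14307150


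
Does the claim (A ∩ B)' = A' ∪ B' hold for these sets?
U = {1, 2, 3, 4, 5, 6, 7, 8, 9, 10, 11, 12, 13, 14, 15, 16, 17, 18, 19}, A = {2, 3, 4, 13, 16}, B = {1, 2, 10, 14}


LHS: A ∩ B = {2}
(A ∩ B)' = U \ (A ∩ B) = {1, 3, 4, 5, 6, 7, 8, 9, 10, 11, 12, 13, 14, 15, 16, 17, 18, 19}
A' = {1, 5, 6, 7, 8, 9, 10, 11, 12, 14, 15, 17, 18, 19}, B' = {3, 4, 5, 6, 7, 8, 9, 11, 12, 13, 15, 16, 17, 18, 19}
Claimed RHS: A' ∪ B' = {1, 3, 4, 5, 6, 7, 8, 9, 10, 11, 12, 13, 14, 15, 16, 17, 18, 19}
Identity is VALID: LHS = RHS = {1, 3, 4, 5, 6, 7, 8, 9, 10, 11, 12, 13, 14, 15, 16, 17, 18, 19} ✓

Identity is valid. (A ∩ B)' = A' ∪ B' = {1, 3, 4, 5, 6, 7, 8, 9, 10, 11, 12, 13, 14, 15, 16, 17, 18, 19}


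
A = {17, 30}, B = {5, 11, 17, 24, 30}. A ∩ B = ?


A ∩ B = elements in both A and B
A = {17, 30}
B = {5, 11, 17, 24, 30}
A ∩ B = {17, 30}

A ∩ B = {17, 30}


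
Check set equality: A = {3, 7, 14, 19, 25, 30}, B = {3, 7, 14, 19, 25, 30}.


Two sets are equal iff they have exactly the same elements.
A = {3, 7, 14, 19, 25, 30}
B = {3, 7, 14, 19, 25, 30}
Same elements → A = B

Yes, A = B


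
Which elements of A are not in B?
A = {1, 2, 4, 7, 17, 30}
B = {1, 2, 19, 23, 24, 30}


A \ B = elements in A but not in B
A = {1, 2, 4, 7, 17, 30}
B = {1, 2, 19, 23, 24, 30}
Remove from A any elements in B
A \ B = {4, 7, 17}

A \ B = {4, 7, 17}


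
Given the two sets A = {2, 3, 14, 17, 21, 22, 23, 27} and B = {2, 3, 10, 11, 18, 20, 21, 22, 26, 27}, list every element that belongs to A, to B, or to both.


A ∪ B = all elements in A or B (or both)
A = {2, 3, 14, 17, 21, 22, 23, 27}
B = {2, 3, 10, 11, 18, 20, 21, 22, 26, 27}
A ∪ B = {2, 3, 10, 11, 14, 17, 18, 20, 21, 22, 23, 26, 27}

A ∪ B = {2, 3, 10, 11, 14, 17, 18, 20, 21, 22, 23, 26, 27}


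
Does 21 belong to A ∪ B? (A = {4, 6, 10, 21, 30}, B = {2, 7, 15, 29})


A = {4, 6, 10, 21, 30}, B = {2, 7, 15, 29}
A ∪ B = all elements in A or B
A ∪ B = {2, 4, 6, 7, 10, 15, 21, 29, 30}
Checking if 21 ∈ A ∪ B
21 is in A ∪ B → True

21 ∈ A ∪ B


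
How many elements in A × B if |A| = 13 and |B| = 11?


|A × B| = |A| × |B|
= 13 × 11
= 143

|A × B| = 143


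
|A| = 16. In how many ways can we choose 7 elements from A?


C(n,k) = n! / (k!(n-k)!)
C(16,7) = 16! / (7!9!)
= 11440

C(16,7) = 11440


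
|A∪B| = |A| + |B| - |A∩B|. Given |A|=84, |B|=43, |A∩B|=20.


|A ∪ B| = |A| + |B| - |A ∩ B|
= 84 + 43 - 20
= 107

|A ∪ B| = 107


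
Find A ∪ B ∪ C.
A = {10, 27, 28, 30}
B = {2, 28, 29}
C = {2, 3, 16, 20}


A ∪ B = {2, 10, 27, 28, 29, 30}
(A ∪ B) ∪ C = {2, 3, 10, 16, 20, 27, 28, 29, 30}

A ∪ B ∪ C = {2, 3, 10, 16, 20, 27, 28, 29, 30}


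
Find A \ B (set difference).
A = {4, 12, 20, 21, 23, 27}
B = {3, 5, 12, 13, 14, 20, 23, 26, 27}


A \ B = elements in A but not in B
A = {4, 12, 20, 21, 23, 27}
B = {3, 5, 12, 13, 14, 20, 23, 26, 27}
Remove from A any elements in B
A \ B = {4, 21}

A \ B = {4, 21}


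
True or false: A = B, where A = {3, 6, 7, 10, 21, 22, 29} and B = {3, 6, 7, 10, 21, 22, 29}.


Two sets are equal iff they have exactly the same elements.
A = {3, 6, 7, 10, 21, 22, 29}
B = {3, 6, 7, 10, 21, 22, 29}
Same elements → A = B

Yes, A = B


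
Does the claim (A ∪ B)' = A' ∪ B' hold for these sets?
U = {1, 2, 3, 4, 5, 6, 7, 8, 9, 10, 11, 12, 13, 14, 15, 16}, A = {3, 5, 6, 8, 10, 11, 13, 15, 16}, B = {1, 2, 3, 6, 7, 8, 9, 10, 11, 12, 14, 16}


LHS: A ∪ B = {1, 2, 3, 5, 6, 7, 8, 9, 10, 11, 12, 13, 14, 15, 16}
(A ∪ B)' = U \ (A ∪ B) = {4}
A' = {1, 2, 4, 7, 9, 12, 14}, B' = {4, 5, 13, 15}
Claimed RHS: A' ∪ B' = {1, 2, 4, 5, 7, 9, 12, 13, 14, 15}
Identity is INVALID: LHS = {4} but the RHS claimed here equals {1, 2, 4, 5, 7, 9, 12, 13, 14, 15}. The correct form is (A ∪ B)' = A' ∩ B'.

Identity is invalid: (A ∪ B)' = {4} but A' ∪ B' = {1, 2, 4, 5, 7, 9, 12, 13, 14, 15}. The correct De Morgan law is (A ∪ B)' = A' ∩ B'.


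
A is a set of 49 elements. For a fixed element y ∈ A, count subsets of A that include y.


Subsets of A containing y correspond to subsets of A \ {y}, which has 48 elements.
Count = 2^(n-1) = 2^48
= 281474976710656

Number of subsets containing y = 281474976710656


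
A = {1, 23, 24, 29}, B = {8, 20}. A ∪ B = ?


A ∪ B = all elements in A or B (or both)
A = {1, 23, 24, 29}
B = {8, 20}
A ∪ B = {1, 8, 20, 23, 24, 29}

A ∪ B = {1, 8, 20, 23, 24, 29}


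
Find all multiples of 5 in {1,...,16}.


Checking each candidate:
Condition: multiples of 5 in {1,...,16}
Result = {5, 10, 15}

{5, 10, 15}


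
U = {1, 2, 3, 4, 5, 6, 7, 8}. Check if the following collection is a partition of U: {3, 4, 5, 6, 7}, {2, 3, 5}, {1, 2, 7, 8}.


A partition requires: (1) non-empty parts, (2) pairwise disjoint, (3) union = U
Parts: {3, 4, 5, 6, 7}, {2, 3, 5}, {1, 2, 7, 8}
Union of parts: {1, 2, 3, 4, 5, 6, 7, 8}
U = {1, 2, 3, 4, 5, 6, 7, 8}
All non-empty? True
Pairwise disjoint? False
Covers U? True

No, not a valid partition


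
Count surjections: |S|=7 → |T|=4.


n = |S| = 7, k = |T| = 4. Surjections via inclusion-exclusion:
S(n,k) = Σ(-1)^i × C(k,i) × (k-i)^n, i=0 to k
i=0: (-1)^0×C(4,0)×4^7 = 16384
i=1: (-1)^1×C(4,1)×3^7 = -8748
i=2: (-1)^2×C(4,2)×2^7 = 768
i=3: (-1)^3×C(4,3)×1^7 = -4
i=4: (-1)^4×C(4,4)×0^7 = 0
Total = 8400

Number of surjections = 8400


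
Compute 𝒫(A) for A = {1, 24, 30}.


|A| = 3, so |P(A)| = 2^3 = 8
Enumerate subsets by cardinality (0 to 3):
∅, {1}, {24}, {30}, {1, 24}, {1, 30}, {24, 30}, {1, 24, 30}

P(A) has 8 subsets: ∅, {1}, {24}, {30}, {1, 24}, {1, 30}, {24, 30}, {1, 24, 30}


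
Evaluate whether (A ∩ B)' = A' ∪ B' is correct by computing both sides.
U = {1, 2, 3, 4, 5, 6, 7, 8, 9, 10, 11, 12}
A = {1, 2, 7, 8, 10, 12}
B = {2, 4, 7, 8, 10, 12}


LHS: A ∩ B = {2, 7, 8, 10, 12}
(A ∩ B)' = U \ (A ∩ B) = {1, 3, 4, 5, 6, 9, 11}
A' = {3, 4, 5, 6, 9, 11}, B' = {1, 3, 5, 6, 9, 11}
Claimed RHS: A' ∪ B' = {1, 3, 4, 5, 6, 9, 11}
Identity is VALID: LHS = RHS = {1, 3, 4, 5, 6, 9, 11} ✓

Identity is valid. (A ∩ B)' = A' ∪ B' = {1, 3, 4, 5, 6, 9, 11}


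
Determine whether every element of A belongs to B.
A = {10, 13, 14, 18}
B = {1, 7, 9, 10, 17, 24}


A ⊆ B means every element of A is in B.
Elements in A not in B: {13, 14, 18}
So A ⊄ B.

No, A ⊄ B


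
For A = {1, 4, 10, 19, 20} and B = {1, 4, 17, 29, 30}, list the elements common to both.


A ∩ B = elements in both A and B
A = {1, 4, 10, 19, 20}
B = {1, 4, 17, 29, 30}
A ∩ B = {1, 4}

A ∩ B = {1, 4}


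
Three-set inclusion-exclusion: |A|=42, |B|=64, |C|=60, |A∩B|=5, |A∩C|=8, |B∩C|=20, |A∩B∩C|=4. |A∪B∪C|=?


|A∪B∪C| = |A|+|B|+|C| - |A∩B|-|A∩C|-|B∩C| + |A∩B∩C|
= 42+64+60 - 5-8-20 + 4
= 166 - 33 + 4
= 137

|A ∪ B ∪ C| = 137


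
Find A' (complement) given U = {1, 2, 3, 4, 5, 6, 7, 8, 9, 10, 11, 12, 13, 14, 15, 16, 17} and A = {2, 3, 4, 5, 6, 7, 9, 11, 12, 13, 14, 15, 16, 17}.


Aᶜ = U \ A = elements in U but not in A
U = {1, 2, 3, 4, 5, 6, 7, 8, 9, 10, 11, 12, 13, 14, 15, 16, 17}
A = {2, 3, 4, 5, 6, 7, 9, 11, 12, 13, 14, 15, 16, 17}
Aᶜ = {1, 8, 10}

Aᶜ = {1, 8, 10}


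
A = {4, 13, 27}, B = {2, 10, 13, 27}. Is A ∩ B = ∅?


Disjoint means A ∩ B = ∅.
A ∩ B = {13, 27}
A ∩ B ≠ ∅, so A and B are NOT disjoint.

No, A and B are not disjoint (A ∩ B = {13, 27})


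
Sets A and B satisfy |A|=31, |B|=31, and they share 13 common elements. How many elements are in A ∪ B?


|A ∪ B| = |A| + |B| - |A ∩ B|
= 31 + 31 - 13
= 49

|A ∪ B| = 49


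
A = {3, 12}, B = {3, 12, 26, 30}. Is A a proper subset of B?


A ⊂ B requires: A ⊆ B AND A ≠ B.
A ⊆ B? Yes
A = B? No
A ⊂ B: Yes (A is a proper subset of B)

Yes, A ⊂ B


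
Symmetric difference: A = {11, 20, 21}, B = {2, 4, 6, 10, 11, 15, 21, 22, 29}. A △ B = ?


A △ B = (A \ B) ∪ (B \ A) = elements in exactly one of A or B
A \ B = {20}
B \ A = {2, 4, 6, 10, 15, 22, 29}
A △ B = {2, 4, 6, 10, 15, 20, 22, 29}

A △ B = {2, 4, 6, 10, 15, 20, 22, 29}


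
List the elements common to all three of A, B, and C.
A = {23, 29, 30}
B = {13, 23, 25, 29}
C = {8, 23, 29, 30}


A ∩ B = {23, 29}
(A ∩ B) ∩ C = {23, 29}

A ∩ B ∩ C = {23, 29}


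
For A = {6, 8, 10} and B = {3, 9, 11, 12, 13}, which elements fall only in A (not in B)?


A = {6, 8, 10}
B = {3, 9, 11, 12, 13}
Region: only in A (not in B)
Elements: {6, 8, 10}

Elements only in A (not in B): {6, 8, 10}


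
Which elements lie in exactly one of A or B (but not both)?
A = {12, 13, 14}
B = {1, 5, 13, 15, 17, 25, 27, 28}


A △ B = (A \ B) ∪ (B \ A) = elements in exactly one of A or B
A \ B = {12, 14}
B \ A = {1, 5, 15, 17, 25, 27, 28}
A △ B = {1, 5, 12, 14, 15, 17, 25, 27, 28}

A △ B = {1, 5, 12, 14, 15, 17, 25, 27, 28}


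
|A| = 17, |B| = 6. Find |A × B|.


|A × B| = |A| × |B|
= 17 × 6
= 102

|A × B| = 102


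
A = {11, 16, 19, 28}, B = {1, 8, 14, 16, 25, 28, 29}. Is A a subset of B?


A ⊆ B means every element of A is in B.
Elements in A not in B: {11, 19}
So A ⊄ B.

No, A ⊄ B


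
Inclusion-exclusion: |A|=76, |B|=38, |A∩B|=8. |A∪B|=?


|A ∪ B| = |A| + |B| - |A ∩ B|
= 76 + 38 - 8
= 106

|A ∪ B| = 106


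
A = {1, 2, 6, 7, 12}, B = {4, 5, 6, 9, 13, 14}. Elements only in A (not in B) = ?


A = {1, 2, 6, 7, 12}
B = {4, 5, 6, 9, 13, 14}
Region: only in A (not in B)
Elements: {1, 2, 7, 12}

Elements only in A (not in B): {1, 2, 7, 12}


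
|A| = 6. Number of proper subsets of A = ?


Total subsets = 2^n = 2^6 = 64
Proper subsets exclude the set itself: 2^n - 1
= 64 - 1
= 63

Number of proper subsets = 63


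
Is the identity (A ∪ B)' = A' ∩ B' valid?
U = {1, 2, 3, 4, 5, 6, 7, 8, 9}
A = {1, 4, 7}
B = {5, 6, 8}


LHS: A ∪ B = {1, 4, 5, 6, 7, 8}
(A ∪ B)' = U \ (A ∪ B) = {2, 3, 9}
A' = {2, 3, 5, 6, 8, 9}, B' = {1, 2, 3, 4, 7, 9}
Claimed RHS: A' ∩ B' = {2, 3, 9}
Identity is VALID: LHS = RHS = {2, 3, 9} ✓

Identity is valid. (A ∪ B)' = A' ∩ B' = {2, 3, 9}


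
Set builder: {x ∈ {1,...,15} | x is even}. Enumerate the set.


Checking each candidate:
Condition: even numbers in {1,...,15}
Result = {2, 4, 6, 8, 10, 12, 14}

{2, 4, 6, 8, 10, 12, 14}


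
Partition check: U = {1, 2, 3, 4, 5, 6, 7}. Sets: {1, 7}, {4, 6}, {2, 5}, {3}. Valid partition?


A partition requires: (1) non-empty parts, (2) pairwise disjoint, (3) union = U
Parts: {1, 7}, {4, 6}, {2, 5}, {3}
Union of parts: {1, 2, 3, 4, 5, 6, 7}
U = {1, 2, 3, 4, 5, 6, 7}
All non-empty? True
Pairwise disjoint? True
Covers U? True

Yes, valid partition


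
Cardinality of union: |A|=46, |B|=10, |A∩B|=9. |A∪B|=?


|A ∪ B| = |A| + |B| - |A ∩ B|
= 46 + 10 - 9
= 47

|A ∪ B| = 47


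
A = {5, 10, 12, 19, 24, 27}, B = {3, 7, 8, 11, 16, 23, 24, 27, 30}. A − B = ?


A \ B = elements in A but not in B
A = {5, 10, 12, 19, 24, 27}
B = {3, 7, 8, 11, 16, 23, 24, 27, 30}
Remove from A any elements in B
A \ B = {5, 10, 12, 19}

A \ B = {5, 10, 12, 19}


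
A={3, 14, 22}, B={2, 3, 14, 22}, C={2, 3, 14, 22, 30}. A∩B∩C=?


A ∩ B = {3, 14, 22}
(A ∩ B) ∩ C = {3, 14, 22}

A ∩ B ∩ C = {3, 14, 22}


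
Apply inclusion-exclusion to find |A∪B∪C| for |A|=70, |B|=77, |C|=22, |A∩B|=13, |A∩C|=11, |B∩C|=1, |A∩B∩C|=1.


|A∪B∪C| = |A|+|B|+|C| - |A∩B|-|A∩C|-|B∩C| + |A∩B∩C|
= 70+77+22 - 13-11-1 + 1
= 169 - 25 + 1
= 145

|A ∪ B ∪ C| = 145


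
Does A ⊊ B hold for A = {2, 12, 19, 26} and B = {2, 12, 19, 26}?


A ⊂ B requires: A ⊆ B AND A ≠ B.
A ⊆ B? Yes
A = B? Yes
A = B, so A is not a PROPER subset.

No, A is not a proper subset of B


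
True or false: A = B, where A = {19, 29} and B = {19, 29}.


Two sets are equal iff they have exactly the same elements.
A = {19, 29}
B = {19, 29}
Same elements → A = B

Yes, A = B


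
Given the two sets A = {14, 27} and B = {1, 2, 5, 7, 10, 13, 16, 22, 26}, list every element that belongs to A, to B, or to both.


A ∪ B = all elements in A or B (or both)
A = {14, 27}
B = {1, 2, 5, 7, 10, 13, 16, 22, 26}
A ∪ B = {1, 2, 5, 7, 10, 13, 14, 16, 22, 26, 27}

A ∪ B = {1, 2, 5, 7, 10, 13, 14, 16, 22, 26, 27}


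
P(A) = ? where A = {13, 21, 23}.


|A| = 3, so |P(A)| = 2^3 = 8
Enumerate subsets by cardinality (0 to 3):
∅, {13}, {21}, {23}, {13, 21}, {13, 23}, {21, 23}, {13, 21, 23}

P(A) has 8 subsets: ∅, {13}, {21}, {23}, {13, 21}, {13, 23}, {21, 23}, {13, 21, 23}


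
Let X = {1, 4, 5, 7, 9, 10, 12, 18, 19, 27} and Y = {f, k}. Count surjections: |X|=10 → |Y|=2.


n = |X| = 10, k = |Y| = 2. Surjections via inclusion-exclusion:
S(n,k) = Σ(-1)^i × C(k,i) × (k-i)^n, i=0 to k
i=0: (-1)^0×C(2,0)×2^10 = 1024
i=1: (-1)^1×C(2,1)×1^10 = -2
i=2: (-1)^2×C(2,2)×0^10 = 0
Total = 1022

Number of surjections = 1022


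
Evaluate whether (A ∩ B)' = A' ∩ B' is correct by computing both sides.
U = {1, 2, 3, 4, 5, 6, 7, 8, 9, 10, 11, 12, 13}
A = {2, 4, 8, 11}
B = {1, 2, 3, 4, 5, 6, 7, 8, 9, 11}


LHS: A ∩ B = {2, 4, 8, 11}
(A ∩ B)' = U \ (A ∩ B) = {1, 3, 5, 6, 7, 9, 10, 12, 13}
A' = {1, 3, 5, 6, 7, 9, 10, 12, 13}, B' = {10, 12, 13}
Claimed RHS: A' ∩ B' = {10, 12, 13}
Identity is INVALID: LHS = {1, 3, 5, 6, 7, 9, 10, 12, 13} but the RHS claimed here equals {10, 12, 13}. The correct form is (A ∩ B)' = A' ∪ B'.

Identity is invalid: (A ∩ B)' = {1, 3, 5, 6, 7, 9, 10, 12, 13} but A' ∩ B' = {10, 12, 13}. The correct De Morgan law is (A ∩ B)' = A' ∪ B'.


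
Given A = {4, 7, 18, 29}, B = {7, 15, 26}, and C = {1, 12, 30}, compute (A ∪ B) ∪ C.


A ∪ B = {4, 7, 15, 18, 26, 29}
(A ∪ B) ∪ C = {1, 4, 7, 12, 15, 18, 26, 29, 30}

A ∪ B ∪ C = {1, 4, 7, 12, 15, 18, 26, 29, 30}


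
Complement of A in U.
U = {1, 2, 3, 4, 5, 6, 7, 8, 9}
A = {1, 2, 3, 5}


Aᶜ = U \ A = elements in U but not in A
U = {1, 2, 3, 4, 5, 6, 7, 8, 9}
A = {1, 2, 3, 5}
Aᶜ = {4, 6, 7, 8, 9}

Aᶜ = {4, 6, 7, 8, 9}


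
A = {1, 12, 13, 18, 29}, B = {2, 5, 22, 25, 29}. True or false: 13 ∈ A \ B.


A = {1, 12, 13, 18, 29}, B = {2, 5, 22, 25, 29}
A \ B = elements in A but not in B
A \ B = {1, 12, 13, 18}
Checking if 13 ∈ A \ B
13 is in A \ B → True

13 ∈ A \ B


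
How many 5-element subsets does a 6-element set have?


C(n,k) = n! / (k!(n-k)!)
C(6,5) = 6! / (5!1!)
= 6

C(6,5) = 6


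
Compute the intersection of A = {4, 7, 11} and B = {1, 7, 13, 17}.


A ∩ B = elements in both A and B
A = {4, 7, 11}
B = {1, 7, 13, 17}
A ∩ B = {7}

A ∩ B = {7}


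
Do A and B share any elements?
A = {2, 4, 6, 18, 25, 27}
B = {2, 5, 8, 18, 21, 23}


Disjoint means A ∩ B = ∅.
A ∩ B = {2, 18}
A ∩ B ≠ ∅, so A and B are NOT disjoint.

Yes — A and B share the element(s) of A ∩ B = {2, 18}, so they are not disjoint


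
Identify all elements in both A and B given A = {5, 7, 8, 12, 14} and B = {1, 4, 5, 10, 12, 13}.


A = {5, 7, 8, 12, 14}
B = {1, 4, 5, 10, 12, 13}
Region: in both A and B
Elements: {5, 12}

Elements in both A and B: {5, 12}


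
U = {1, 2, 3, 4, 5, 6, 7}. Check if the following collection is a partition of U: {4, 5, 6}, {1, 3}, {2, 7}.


A partition requires: (1) non-empty parts, (2) pairwise disjoint, (3) union = U
Parts: {4, 5, 6}, {1, 3}, {2, 7}
Union of parts: {1, 2, 3, 4, 5, 6, 7}
U = {1, 2, 3, 4, 5, 6, 7}
All non-empty? True
Pairwise disjoint? True
Covers U? True

Yes, valid partition


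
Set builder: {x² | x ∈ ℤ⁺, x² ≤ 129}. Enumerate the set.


Checking each candidate:
Condition: positive perfect squares ≤ 129
Result = {1, 4, 9, 16, 25, 36, 49, 64, 81, 100, 121}

{1, 4, 9, 16, 25, 36, 49, 64, 81, 100, 121}


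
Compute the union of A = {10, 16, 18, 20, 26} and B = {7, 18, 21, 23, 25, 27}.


A ∪ B = all elements in A or B (or both)
A = {10, 16, 18, 20, 26}
B = {7, 18, 21, 23, 25, 27}
A ∪ B = {7, 10, 16, 18, 20, 21, 23, 25, 26, 27}

A ∪ B = {7, 10, 16, 18, 20, 21, 23, 25, 26, 27}


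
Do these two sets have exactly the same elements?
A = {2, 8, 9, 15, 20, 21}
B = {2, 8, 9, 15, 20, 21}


Two sets are equal iff they have exactly the same elements.
A = {2, 8, 9, 15, 20, 21}
B = {2, 8, 9, 15, 20, 21}
Same elements → A = B

Yes, A = B


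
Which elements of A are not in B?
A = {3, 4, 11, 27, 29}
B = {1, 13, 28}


A \ B = elements in A but not in B
A = {3, 4, 11, 27, 29}
B = {1, 13, 28}
Remove from A any elements in B
A \ B = {3, 4, 11, 27, 29}

A \ B = {3, 4, 11, 27, 29}


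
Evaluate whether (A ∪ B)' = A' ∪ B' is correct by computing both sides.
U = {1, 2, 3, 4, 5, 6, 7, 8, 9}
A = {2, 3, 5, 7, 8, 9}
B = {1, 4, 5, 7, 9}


LHS: A ∪ B = {1, 2, 3, 4, 5, 7, 8, 9}
(A ∪ B)' = U \ (A ∪ B) = {6}
A' = {1, 4, 6}, B' = {2, 3, 6, 8}
Claimed RHS: A' ∪ B' = {1, 2, 3, 4, 6, 8}
Identity is INVALID: LHS = {6} but the RHS claimed here equals {1, 2, 3, 4, 6, 8}. The correct form is (A ∪ B)' = A' ∩ B'.

Identity is invalid: (A ∪ B)' = {6} but A' ∪ B' = {1, 2, 3, 4, 6, 8}. The correct De Morgan law is (A ∪ B)' = A' ∩ B'.


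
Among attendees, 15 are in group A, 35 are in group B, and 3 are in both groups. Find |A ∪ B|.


|A ∪ B| = |A| + |B| - |A ∩ B|
= 15 + 35 - 3
= 47

|A ∪ B| = 47


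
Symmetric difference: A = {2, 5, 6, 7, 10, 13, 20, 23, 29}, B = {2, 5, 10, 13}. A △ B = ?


A △ B = (A \ B) ∪ (B \ A) = elements in exactly one of A or B
A \ B = {6, 7, 20, 23, 29}
B \ A = ∅
A △ B = {6, 7, 20, 23, 29}

A △ B = {6, 7, 20, 23, 29}


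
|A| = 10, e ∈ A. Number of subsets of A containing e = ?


Subsets of A containing e correspond to subsets of A \ {e}, which has 9 elements.
Count = 2^(n-1) = 2^9
= 512

Number of subsets containing e = 512


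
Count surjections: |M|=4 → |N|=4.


n = |M| = 4, k = |N| = 4. Surjections via inclusion-exclusion:
S(n,k) = Σ(-1)^i × C(k,i) × (k-i)^n, i=0 to k
i=0: (-1)^0×C(4,0)×4^4 = 256
i=1: (-1)^1×C(4,1)×3^4 = -324
i=2: (-1)^2×C(4,2)×2^4 = 96
i=3: (-1)^3×C(4,3)×1^4 = -4
i=4: (-1)^4×C(4,4)×0^4 = 0
Total = 24

Number of surjections = 24


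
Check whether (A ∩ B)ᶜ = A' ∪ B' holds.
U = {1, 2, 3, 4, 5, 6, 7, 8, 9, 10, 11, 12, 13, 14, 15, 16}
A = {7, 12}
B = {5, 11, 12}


LHS: A ∩ B = {12}
(A ∩ B)' = U \ (A ∩ B) = {1, 2, 3, 4, 5, 6, 7, 8, 9, 10, 11, 13, 14, 15, 16}
A' = {1, 2, 3, 4, 5, 6, 8, 9, 10, 11, 13, 14, 15, 16}, B' = {1, 2, 3, 4, 6, 7, 8, 9, 10, 13, 14, 15, 16}
Claimed RHS: A' ∪ B' = {1, 2, 3, 4, 5, 6, 7, 8, 9, 10, 11, 13, 14, 15, 16}
Identity is VALID: LHS = RHS = {1, 2, 3, 4, 5, 6, 7, 8, 9, 10, 11, 13, 14, 15, 16} ✓

Identity is valid. (A ∩ B)' = A' ∪ B' = {1, 2, 3, 4, 5, 6, 7, 8, 9, 10, 11, 13, 14, 15, 16}


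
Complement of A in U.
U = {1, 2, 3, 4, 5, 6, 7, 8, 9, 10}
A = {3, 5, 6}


Aᶜ = U \ A = elements in U but not in A
U = {1, 2, 3, 4, 5, 6, 7, 8, 9, 10}
A = {3, 5, 6}
Aᶜ = {1, 2, 4, 7, 8, 9, 10}

Aᶜ = {1, 2, 4, 7, 8, 9, 10}


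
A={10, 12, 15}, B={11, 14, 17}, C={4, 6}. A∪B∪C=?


A ∪ B = {10, 11, 12, 14, 15, 17}
(A ∪ B) ∪ C = {4, 6, 10, 11, 12, 14, 15, 17}

A ∪ B ∪ C = {4, 6, 10, 11, 12, 14, 15, 17}


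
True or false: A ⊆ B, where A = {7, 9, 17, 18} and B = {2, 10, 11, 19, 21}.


A ⊆ B means every element of A is in B.
Elements in A not in B: {7, 9, 17, 18}
So A ⊄ B.

No, A ⊄ B


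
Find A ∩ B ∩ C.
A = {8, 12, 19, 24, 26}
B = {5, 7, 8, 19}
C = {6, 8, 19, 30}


A ∩ B = {8, 19}
(A ∩ B) ∩ C = {8, 19}

A ∩ B ∩ C = {8, 19}


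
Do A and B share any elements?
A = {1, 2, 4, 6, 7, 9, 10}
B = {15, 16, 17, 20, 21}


Disjoint means A ∩ B = ∅.
A ∩ B = ∅
A ∩ B = ∅, so A and B are disjoint.

No — A and B share no elements (A ∩ B = ∅), so they are disjoint


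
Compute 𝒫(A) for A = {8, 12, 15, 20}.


|A| = 4, so |P(A)| = 2^4 = 16
Enumerate subsets by cardinality (0 to 4):
∅, {8}, {12}, {15}, {20}, {8, 12}, {8, 15}, {8, 20}, {12, 15}, {12, 20}, {15, 20}, {8, 12, 15}, {8, 12, 20}, {8, 15, 20}, {12, 15, 20}, {8, 12, 15, 20}

P(A) has 16 subsets: ∅, {8}, {12}, {15}, {20}, {8, 12}, {8, 15}, {8, 20}, {12, 15}, {12, 20}, {15, 20}, {8, 12, 15}, {8, 12, 20}, {8, 15, 20}, {12, 15, 20}, {8, 12, 15, 20}


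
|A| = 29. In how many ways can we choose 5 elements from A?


C(n,k) = n! / (k!(n-k)!)
C(29,5) = 29! / (5!24!)
= 118755

C(29,5) = 118755


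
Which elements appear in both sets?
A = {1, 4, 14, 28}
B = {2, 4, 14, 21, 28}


A ∩ B = elements in both A and B
A = {1, 4, 14, 28}
B = {2, 4, 14, 21, 28}
A ∩ B = {4, 14, 28}

A ∩ B = {4, 14, 28}


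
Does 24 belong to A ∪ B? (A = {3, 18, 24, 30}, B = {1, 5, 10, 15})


A = {3, 18, 24, 30}, B = {1, 5, 10, 15}
A ∪ B = all elements in A or B
A ∪ B = {1, 3, 5, 10, 15, 18, 24, 30}
Checking if 24 ∈ A ∪ B
24 is in A ∪ B → True

24 ∈ A ∪ B


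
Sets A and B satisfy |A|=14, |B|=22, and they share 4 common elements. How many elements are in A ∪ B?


|A ∪ B| = |A| + |B| - |A ∩ B|
= 14 + 22 - 4
= 32

|A ∪ B| = 32


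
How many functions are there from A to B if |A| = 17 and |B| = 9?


Each of |A| = 17 inputs maps to any of |B| = 9 outputs.
# functions = |B|^|A| = 9^17
= 16677181699666569

Number of functions = 16677181699666569


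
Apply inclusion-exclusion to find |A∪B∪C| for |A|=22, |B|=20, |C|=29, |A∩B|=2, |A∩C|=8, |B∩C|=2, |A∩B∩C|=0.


|A∪B∪C| = |A|+|B|+|C| - |A∩B|-|A∩C|-|B∩C| + |A∩B∩C|
= 22+20+29 - 2-8-2 + 0
= 71 - 12 + 0
= 59

|A ∪ B ∪ C| = 59


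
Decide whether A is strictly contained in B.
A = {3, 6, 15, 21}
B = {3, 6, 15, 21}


A ⊂ B requires: A ⊆ B AND A ≠ B.
A ⊆ B? Yes
A = B? Yes
A = B, so A is not a PROPER subset.

No, A is not a proper subset of B


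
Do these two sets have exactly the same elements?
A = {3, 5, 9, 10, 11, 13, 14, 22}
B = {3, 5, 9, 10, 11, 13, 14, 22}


Two sets are equal iff they have exactly the same elements.
A = {3, 5, 9, 10, 11, 13, 14, 22}
B = {3, 5, 9, 10, 11, 13, 14, 22}
Same elements → A = B

Yes, A = B


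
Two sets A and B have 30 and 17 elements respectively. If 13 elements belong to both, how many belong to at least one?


|A ∪ B| = |A| + |B| - |A ∩ B|
= 30 + 17 - 13
= 34

|A ∪ B| = 34


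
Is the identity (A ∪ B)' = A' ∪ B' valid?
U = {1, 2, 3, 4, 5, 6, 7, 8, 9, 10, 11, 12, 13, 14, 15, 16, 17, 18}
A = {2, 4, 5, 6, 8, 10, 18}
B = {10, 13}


LHS: A ∪ B = {2, 4, 5, 6, 8, 10, 13, 18}
(A ∪ B)' = U \ (A ∪ B) = {1, 3, 7, 9, 11, 12, 14, 15, 16, 17}
A' = {1, 3, 7, 9, 11, 12, 13, 14, 15, 16, 17}, B' = {1, 2, 3, 4, 5, 6, 7, 8, 9, 11, 12, 14, 15, 16, 17, 18}
Claimed RHS: A' ∪ B' = {1, 2, 3, 4, 5, 6, 7, 8, 9, 11, 12, 13, 14, 15, 16, 17, 18}
Identity is INVALID: LHS = {1, 3, 7, 9, 11, 12, 14, 15, 16, 17} but the RHS claimed here equals {1, 2, 3, 4, 5, 6, 7, 8, 9, 11, 12, 13, 14, 15, 16, 17, 18}. The correct form is (A ∪ B)' = A' ∩ B'.

Identity is invalid: (A ∪ B)' = {1, 3, 7, 9, 11, 12, 14, 15, 16, 17} but A' ∪ B' = {1, 2, 3, 4, 5, 6, 7, 8, 9, 11, 12, 13, 14, 15, 16, 17, 18}. The correct De Morgan law is (A ∪ B)' = A' ∩ B'.


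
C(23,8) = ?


C(n,k) = n! / (k!(n-k)!)
C(23,8) = 23! / (8!15!)
= 490314

C(23,8) = 490314


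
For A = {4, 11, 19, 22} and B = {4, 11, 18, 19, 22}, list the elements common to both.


A ∩ B = elements in both A and B
A = {4, 11, 19, 22}
B = {4, 11, 18, 19, 22}
A ∩ B = {4, 11, 19, 22}

A ∩ B = {4, 11, 19, 22}


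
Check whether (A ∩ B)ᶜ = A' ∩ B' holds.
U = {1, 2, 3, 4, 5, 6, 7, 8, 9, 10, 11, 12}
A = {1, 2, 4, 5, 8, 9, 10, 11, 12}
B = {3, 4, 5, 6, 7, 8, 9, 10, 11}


LHS: A ∩ B = {4, 5, 8, 9, 10, 11}
(A ∩ B)' = U \ (A ∩ B) = {1, 2, 3, 6, 7, 12}
A' = {3, 6, 7}, B' = {1, 2, 12}
Claimed RHS: A' ∩ B' = ∅
Identity is INVALID: LHS = {1, 2, 3, 6, 7, 12} but the RHS claimed here equals ∅. The correct form is (A ∩ B)' = A' ∪ B'.

Identity is invalid: (A ∩ B)' = {1, 2, 3, 6, 7, 12} but A' ∩ B' = ∅. The correct De Morgan law is (A ∩ B)' = A' ∪ B'.


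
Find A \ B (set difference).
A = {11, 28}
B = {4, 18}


A \ B = elements in A but not in B
A = {11, 28}
B = {4, 18}
Remove from A any elements in B
A \ B = {11, 28}

A \ B = {11, 28}


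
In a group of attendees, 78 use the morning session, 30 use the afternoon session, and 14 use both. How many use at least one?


|A ∪ B| = |A| + |B| - |A ∩ B|
= 78 + 30 - 14
= 94

|A ∪ B| = 94


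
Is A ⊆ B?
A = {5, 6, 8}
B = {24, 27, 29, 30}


A ⊆ B means every element of A is in B.
Elements in A not in B: {5, 6, 8}
So A ⊄ B.

No, A ⊄ B


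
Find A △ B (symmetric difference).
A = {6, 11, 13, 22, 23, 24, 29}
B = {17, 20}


A △ B = (A \ B) ∪ (B \ A) = elements in exactly one of A or B
A \ B = {6, 11, 13, 22, 23, 24, 29}
B \ A = {17, 20}
A △ B = {6, 11, 13, 17, 20, 22, 23, 24, 29}

A △ B = {6, 11, 13, 17, 20, 22, 23, 24, 29}


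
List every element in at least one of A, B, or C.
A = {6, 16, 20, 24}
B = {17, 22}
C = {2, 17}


A ∪ B = {6, 16, 17, 20, 22, 24}
(A ∪ B) ∪ C = {2, 6, 16, 17, 20, 22, 24}

A ∪ B ∪ C = {2, 6, 16, 17, 20, 22, 24}


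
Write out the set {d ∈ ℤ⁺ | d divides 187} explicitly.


Checking each candidate:
Condition: positive divisors of 187
Result = {1, 11, 17, 187}

{1, 11, 17, 187}


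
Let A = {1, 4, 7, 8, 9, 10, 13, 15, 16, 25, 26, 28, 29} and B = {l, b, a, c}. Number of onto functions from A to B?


n = |A| = 13, k = |B| = 4. Surjections via inclusion-exclusion:
S(n,k) = Σ(-1)^i × C(k,i) × (k-i)^n, i=0 to k
i=0: (-1)^0×C(4,0)×4^13 = 67108864
i=1: (-1)^1×C(4,1)×3^13 = -6377292
i=2: (-1)^2×C(4,2)×2^13 = 49152
i=3: (-1)^3×C(4,3)×1^13 = -4
i=4: (-1)^4×C(4,4)×0^13 = 0
Total = 60780720

Number of surjections = 60780720


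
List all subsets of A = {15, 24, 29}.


|A| = 3, so |P(A)| = 2^3 = 8
Enumerate subsets by cardinality (0 to 3):
∅, {15}, {24}, {29}, {15, 24}, {15, 29}, {24, 29}, {15, 24, 29}

P(A) has 8 subsets: ∅, {15}, {24}, {29}, {15, 24}, {15, 29}, {24, 29}, {15, 24, 29}


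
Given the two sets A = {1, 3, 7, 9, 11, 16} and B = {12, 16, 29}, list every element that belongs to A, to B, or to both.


A ∪ B = all elements in A or B (or both)
A = {1, 3, 7, 9, 11, 16}
B = {12, 16, 29}
A ∪ B = {1, 3, 7, 9, 11, 12, 16, 29}

A ∪ B = {1, 3, 7, 9, 11, 12, 16, 29}


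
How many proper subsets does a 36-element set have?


Total subsets = 2^n = 2^36 = 68719476736
Proper subsets exclude the set itself: 2^n - 1
= 68719476736 - 1
= 68719476735

Number of proper subsets = 68719476735


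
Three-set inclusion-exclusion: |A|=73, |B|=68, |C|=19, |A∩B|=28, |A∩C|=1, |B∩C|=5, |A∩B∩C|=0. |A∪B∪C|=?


|A∪B∪C| = |A|+|B|+|C| - |A∩B|-|A∩C|-|B∩C| + |A∩B∩C|
= 73+68+19 - 28-1-5 + 0
= 160 - 34 + 0
= 126

|A ∪ B ∪ C| = 126


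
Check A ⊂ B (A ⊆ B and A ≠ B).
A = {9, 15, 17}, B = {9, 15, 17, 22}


A ⊂ B requires: A ⊆ B AND A ≠ B.
A ⊆ B? Yes
A = B? No
A ⊂ B: Yes (A is a proper subset of B)

Yes, A ⊂ B


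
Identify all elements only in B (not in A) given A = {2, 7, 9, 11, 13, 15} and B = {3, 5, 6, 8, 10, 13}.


A = {2, 7, 9, 11, 13, 15}
B = {3, 5, 6, 8, 10, 13}
Region: only in B (not in A)
Elements: {3, 5, 6, 8, 10}

Elements only in B (not in A): {3, 5, 6, 8, 10}


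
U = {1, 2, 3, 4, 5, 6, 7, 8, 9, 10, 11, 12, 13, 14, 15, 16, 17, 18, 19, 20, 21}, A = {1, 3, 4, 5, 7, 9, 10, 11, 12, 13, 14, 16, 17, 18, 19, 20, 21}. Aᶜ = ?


Aᶜ = U \ A = elements in U but not in A
U = {1, 2, 3, 4, 5, 6, 7, 8, 9, 10, 11, 12, 13, 14, 15, 16, 17, 18, 19, 20, 21}
A = {1, 3, 4, 5, 7, 9, 10, 11, 12, 13, 14, 16, 17, 18, 19, 20, 21}
Aᶜ = {2, 6, 8, 15}

Aᶜ = {2, 6, 8, 15}


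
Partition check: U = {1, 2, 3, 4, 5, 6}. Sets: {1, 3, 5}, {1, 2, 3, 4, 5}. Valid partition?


A partition requires: (1) non-empty parts, (2) pairwise disjoint, (3) union = U
Parts: {1, 3, 5}, {1, 2, 3, 4, 5}
Union of parts: {1, 2, 3, 4, 5}
U = {1, 2, 3, 4, 5, 6}
All non-empty? True
Pairwise disjoint? False
Covers U? False

No, not a valid partition


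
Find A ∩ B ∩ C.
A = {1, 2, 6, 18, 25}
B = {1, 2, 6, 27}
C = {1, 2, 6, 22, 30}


A ∩ B = {1, 2, 6}
(A ∩ B) ∩ C = {1, 2, 6}

A ∩ B ∩ C = {1, 2, 6}


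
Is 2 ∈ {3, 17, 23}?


A = {3, 17, 23}
Checking if 2 is in A
2 is not in A → False

2 ∉ A


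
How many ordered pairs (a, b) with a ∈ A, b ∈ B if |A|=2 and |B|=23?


|A × B| = |A| × |B|
= 2 × 23
= 46

|A × B| = 46


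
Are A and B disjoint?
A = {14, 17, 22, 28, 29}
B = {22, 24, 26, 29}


Disjoint means A ∩ B = ∅.
A ∩ B = {22, 29}
A ∩ B ≠ ∅, so A and B are NOT disjoint.

No, A and B are not disjoint (A ∩ B = {22, 29})


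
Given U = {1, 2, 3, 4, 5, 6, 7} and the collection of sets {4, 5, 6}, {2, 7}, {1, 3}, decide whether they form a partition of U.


A partition requires: (1) non-empty parts, (2) pairwise disjoint, (3) union = U
Parts: {4, 5, 6}, {2, 7}, {1, 3}
Union of parts: {1, 2, 3, 4, 5, 6, 7}
U = {1, 2, 3, 4, 5, 6, 7}
All non-empty? True
Pairwise disjoint? True
Covers U? True

Yes, valid partition


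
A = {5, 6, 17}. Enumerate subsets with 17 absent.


A subset of A that omits 17 is a subset of A \ {17}, so there are 2^(n-1) = 2^2 = 4 of them.
Subsets excluding 17: ∅, {5}, {6}, {5, 6}

Subsets excluding 17 (4 total): ∅, {5}, {6}, {5, 6}


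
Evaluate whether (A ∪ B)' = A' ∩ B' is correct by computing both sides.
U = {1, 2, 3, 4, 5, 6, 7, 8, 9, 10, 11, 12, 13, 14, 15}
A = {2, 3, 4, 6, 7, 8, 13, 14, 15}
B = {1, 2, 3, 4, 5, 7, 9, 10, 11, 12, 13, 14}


LHS: A ∪ B = {1, 2, 3, 4, 5, 6, 7, 8, 9, 10, 11, 12, 13, 14, 15}
(A ∪ B)' = U \ (A ∪ B) = ∅
A' = {1, 5, 9, 10, 11, 12}, B' = {6, 8, 15}
Claimed RHS: A' ∩ B' = ∅
Identity is VALID: LHS = RHS = ∅ ✓

Identity is valid. (A ∪ B)' = A' ∩ B' = ∅


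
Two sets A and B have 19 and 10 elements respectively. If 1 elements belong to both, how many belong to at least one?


|A ∪ B| = |A| + |B| - |A ∩ B|
= 19 + 10 - 1
= 28

|A ∪ B| = 28


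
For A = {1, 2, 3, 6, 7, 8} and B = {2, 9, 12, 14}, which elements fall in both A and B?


A = {1, 2, 3, 6, 7, 8}
B = {2, 9, 12, 14}
Region: in both A and B
Elements: {2}

Elements in both A and B: {2}


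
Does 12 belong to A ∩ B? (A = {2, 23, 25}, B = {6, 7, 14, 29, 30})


A = {2, 23, 25}, B = {6, 7, 14, 29, 30}
A ∩ B = elements in both A and B
A ∩ B = ∅
Checking if 12 ∈ A ∩ B
12 is not in A ∩ B → False

12 ∉ A ∩ B


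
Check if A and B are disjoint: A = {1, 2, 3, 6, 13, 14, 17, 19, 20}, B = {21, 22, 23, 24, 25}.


Disjoint means A ∩ B = ∅.
A ∩ B = ∅
A ∩ B = ∅, so A and B are disjoint.

Yes, A and B are disjoint


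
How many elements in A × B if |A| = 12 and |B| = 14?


|A × B| = |A| × |B|
= 12 × 14
= 168

|A × B| = 168


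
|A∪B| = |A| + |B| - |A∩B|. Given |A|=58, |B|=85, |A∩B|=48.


|A ∪ B| = |A| + |B| - |A ∩ B|
= 58 + 85 - 48
= 95

|A ∪ B| = 95


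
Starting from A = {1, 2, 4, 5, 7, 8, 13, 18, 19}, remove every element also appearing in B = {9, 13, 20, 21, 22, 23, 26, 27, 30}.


A \ B = elements in A but not in B
A = {1, 2, 4, 5, 7, 8, 13, 18, 19}
B = {9, 13, 20, 21, 22, 23, 26, 27, 30}
Remove from A any elements in B
A \ B = {1, 2, 4, 5, 7, 8, 18, 19}

A \ B = {1, 2, 4, 5, 7, 8, 18, 19}


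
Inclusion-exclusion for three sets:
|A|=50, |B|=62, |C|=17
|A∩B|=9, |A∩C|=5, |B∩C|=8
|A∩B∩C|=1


|A∪B∪C| = |A|+|B|+|C| - |A∩B|-|A∩C|-|B∩C| + |A∩B∩C|
= 50+62+17 - 9-5-8 + 1
= 129 - 22 + 1
= 108

|A ∪ B ∪ C| = 108


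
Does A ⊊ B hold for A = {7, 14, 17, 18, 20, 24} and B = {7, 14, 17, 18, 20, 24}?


A ⊂ B requires: A ⊆ B AND A ≠ B.
A ⊆ B? Yes
A = B? Yes
A = B, so A is not a PROPER subset.

No, A is not a proper subset of B


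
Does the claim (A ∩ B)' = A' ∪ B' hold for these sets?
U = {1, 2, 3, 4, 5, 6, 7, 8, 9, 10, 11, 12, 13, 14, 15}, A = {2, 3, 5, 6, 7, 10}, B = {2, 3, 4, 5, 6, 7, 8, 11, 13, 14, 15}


LHS: A ∩ B = {2, 3, 5, 6, 7}
(A ∩ B)' = U \ (A ∩ B) = {1, 4, 8, 9, 10, 11, 12, 13, 14, 15}
A' = {1, 4, 8, 9, 11, 12, 13, 14, 15}, B' = {1, 9, 10, 12}
Claimed RHS: A' ∪ B' = {1, 4, 8, 9, 10, 11, 12, 13, 14, 15}
Identity is VALID: LHS = RHS = {1, 4, 8, 9, 10, 11, 12, 13, 14, 15} ✓

Identity is valid. (A ∩ B)' = A' ∪ B' = {1, 4, 8, 9, 10, 11, 12, 13, 14, 15}


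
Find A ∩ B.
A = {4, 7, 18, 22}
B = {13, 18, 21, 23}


A ∩ B = elements in both A and B
A = {4, 7, 18, 22}
B = {13, 18, 21, 23}
A ∩ B = {18}

A ∩ B = {18}


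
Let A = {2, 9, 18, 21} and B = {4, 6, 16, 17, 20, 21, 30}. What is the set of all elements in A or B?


A ∪ B = all elements in A or B (or both)
A = {2, 9, 18, 21}
B = {4, 6, 16, 17, 20, 21, 30}
A ∪ B = {2, 4, 6, 9, 16, 17, 18, 20, 21, 30}

A ∪ B = {2, 4, 6, 9, 16, 17, 18, 20, 21, 30}


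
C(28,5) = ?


C(n,k) = n! / (k!(n-k)!)
C(28,5) = 28! / (5!23!)
= 98280

C(28,5) = 98280


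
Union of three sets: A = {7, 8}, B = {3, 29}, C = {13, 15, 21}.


A ∪ B = {3, 7, 8, 29}
(A ∪ B) ∪ C = {3, 7, 8, 13, 15, 21, 29}

A ∪ B ∪ C = {3, 7, 8, 13, 15, 21, 29}


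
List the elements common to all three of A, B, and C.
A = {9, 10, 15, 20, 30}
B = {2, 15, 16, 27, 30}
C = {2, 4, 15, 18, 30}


A ∩ B = {15, 30}
(A ∩ B) ∩ C = {15, 30}

A ∩ B ∩ C = {15, 30}


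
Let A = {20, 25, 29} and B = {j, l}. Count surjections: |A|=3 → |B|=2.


n = |A| = 3, k = |B| = 2. Surjections via inclusion-exclusion:
S(n,k) = Σ(-1)^i × C(k,i) × (k-i)^n, i=0 to k
i=0: (-1)^0×C(2,0)×2^3 = 8
i=1: (-1)^1×C(2,1)×1^3 = -2
i=2: (-1)^2×C(2,2)×0^3 = 0
Total = 6

Number of surjections = 6


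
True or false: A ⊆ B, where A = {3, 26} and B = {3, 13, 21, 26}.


A ⊆ B means every element of A is in B.
All elements of A are in B.
So A ⊆ B.

Yes, A ⊆ B


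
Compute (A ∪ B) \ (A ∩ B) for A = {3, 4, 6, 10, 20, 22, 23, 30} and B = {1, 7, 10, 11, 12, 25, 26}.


A △ B = (A \ B) ∪ (B \ A) = elements in exactly one of A or B
A \ B = {3, 4, 6, 20, 22, 23, 30}
B \ A = {1, 7, 11, 12, 25, 26}
A △ B = {1, 3, 4, 6, 7, 11, 12, 20, 22, 23, 25, 26, 30}

A △ B = {1, 3, 4, 6, 7, 11, 12, 20, 22, 23, 25, 26, 30}


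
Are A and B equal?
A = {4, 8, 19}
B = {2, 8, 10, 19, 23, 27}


Two sets are equal iff they have exactly the same elements.
A = {4, 8, 19}
B = {2, 8, 10, 19, 23, 27}
Differences: {2, 4, 10, 23, 27}
A ≠ B

No, A ≠ B


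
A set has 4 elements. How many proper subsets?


Total subsets = 2^n = 2^4 = 16
Proper subsets exclude the set itself: 2^n - 1
= 16 - 1
= 15

Number of proper subsets = 15


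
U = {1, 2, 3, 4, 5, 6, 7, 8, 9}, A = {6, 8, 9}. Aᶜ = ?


Aᶜ = U \ A = elements in U but not in A
U = {1, 2, 3, 4, 5, 6, 7, 8, 9}
A = {6, 8, 9}
Aᶜ = {1, 2, 3, 4, 5, 7}

Aᶜ = {1, 2, 3, 4, 5, 7}


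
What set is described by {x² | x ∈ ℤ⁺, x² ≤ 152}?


Checking each candidate:
Condition: positive perfect squares ≤ 152
Result = {1, 4, 9, 16, 25, 36, 49, 64, 81, 100, 121, 144}

{1, 4, 9, 16, 25, 36, 49, 64, 81, 100, 121, 144}


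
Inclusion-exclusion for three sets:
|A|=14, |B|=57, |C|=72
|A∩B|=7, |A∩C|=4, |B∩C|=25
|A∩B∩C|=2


|A∪B∪C| = |A|+|B|+|C| - |A∩B|-|A∩C|-|B∩C| + |A∩B∩C|
= 14+57+72 - 7-4-25 + 2
= 143 - 36 + 2
= 109

|A ∪ B ∪ C| = 109


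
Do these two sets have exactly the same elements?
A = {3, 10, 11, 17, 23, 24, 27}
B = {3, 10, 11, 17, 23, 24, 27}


Two sets are equal iff they have exactly the same elements.
A = {3, 10, 11, 17, 23, 24, 27}
B = {3, 10, 11, 17, 23, 24, 27}
Same elements → A = B

Yes, A = B


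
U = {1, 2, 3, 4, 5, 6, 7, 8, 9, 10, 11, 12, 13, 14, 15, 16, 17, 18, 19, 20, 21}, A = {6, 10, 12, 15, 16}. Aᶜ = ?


Aᶜ = U \ A = elements in U but not in A
U = {1, 2, 3, 4, 5, 6, 7, 8, 9, 10, 11, 12, 13, 14, 15, 16, 17, 18, 19, 20, 21}
A = {6, 10, 12, 15, 16}
Aᶜ = {1, 2, 3, 4, 5, 7, 8, 9, 11, 13, 14, 17, 18, 19, 20, 21}

Aᶜ = {1, 2, 3, 4, 5, 7, 8, 9, 11, 13, 14, 17, 18, 19, 20, 21}


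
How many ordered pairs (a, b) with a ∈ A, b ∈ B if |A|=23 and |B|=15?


|A × B| = |A| × |B|
= 23 × 15
= 345

|A × B| = 345


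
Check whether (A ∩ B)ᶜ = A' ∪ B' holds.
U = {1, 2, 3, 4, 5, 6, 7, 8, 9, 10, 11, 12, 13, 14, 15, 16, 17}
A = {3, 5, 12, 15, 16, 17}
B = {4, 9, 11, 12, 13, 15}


LHS: A ∩ B = {12, 15}
(A ∩ B)' = U \ (A ∩ B) = {1, 2, 3, 4, 5, 6, 7, 8, 9, 10, 11, 13, 14, 16, 17}
A' = {1, 2, 4, 6, 7, 8, 9, 10, 11, 13, 14}, B' = {1, 2, 3, 5, 6, 7, 8, 10, 14, 16, 17}
Claimed RHS: A' ∪ B' = {1, 2, 3, 4, 5, 6, 7, 8, 9, 10, 11, 13, 14, 16, 17}
Identity is VALID: LHS = RHS = {1, 2, 3, 4, 5, 6, 7, 8, 9, 10, 11, 13, 14, 16, 17} ✓

Identity is valid. (A ∩ B)' = A' ∪ B' = {1, 2, 3, 4, 5, 6, 7, 8, 9, 10, 11, 13, 14, 16, 17}


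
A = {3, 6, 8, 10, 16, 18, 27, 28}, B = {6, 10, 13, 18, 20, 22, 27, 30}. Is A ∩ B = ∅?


Disjoint means A ∩ B = ∅.
A ∩ B = {6, 10, 18, 27}
A ∩ B ≠ ∅, so A and B are NOT disjoint.

No, A and B are not disjoint (A ∩ B = {6, 10, 18, 27})


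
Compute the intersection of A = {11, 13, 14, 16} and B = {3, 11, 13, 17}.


A ∩ B = elements in both A and B
A = {11, 13, 14, 16}
B = {3, 11, 13, 17}
A ∩ B = {11, 13}

A ∩ B = {11, 13}


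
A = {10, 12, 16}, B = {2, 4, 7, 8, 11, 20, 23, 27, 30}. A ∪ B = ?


A ∪ B = all elements in A or B (or both)
A = {10, 12, 16}
B = {2, 4, 7, 8, 11, 20, 23, 27, 30}
A ∪ B = {2, 4, 7, 8, 10, 11, 12, 16, 20, 23, 27, 30}

A ∪ B = {2, 4, 7, 8, 10, 11, 12, 16, 20, 23, 27, 30}
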